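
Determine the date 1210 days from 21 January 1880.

Counting forward 1210 days from January 21, 1880.
January has 31 days, so 31 − 21 = 10 days remain after January 21, 1880; 1210 − 10 = 1200 left.
February 1880 has 29 days (1880 is a leap year): 1200 − 29 = 1171 left.
March 1880 has 31 days: 1171 − 31 = 1140 left.
April 1880 has 30 days: 1140 − 30 = 1110 left.
May 1880 has 31 days: 1110 − 31 = 1079 left.
June 1880 has 30 days: 1079 − 30 = 1049 left.
July 1880 has 31 days: 1049 − 31 = 1018 left.
August 1880 has 31 days: 1018 − 31 = 987 left.
September 1880 has 30 days: 987 − 30 = 957 left.
October 1880 has 31 days: 957 − 31 = 926 left.
November 1880 has 30 days: 926 − 30 = 896 left.
December 1880 has 31 days: 896 − 31 = 865 left.
January 1881 has 31 days: 865 − 31 = 834 left.
February 1881 has 28 days (1881 is not a leap year): 834 − 28 = 806 left.
March 1881 has 31 days: 806 − 31 = 775 left.
April 1881 has 30 days: 775 − 30 = 745 left.
May 1881 has 31 days: 745 − 31 = 714 left.
June 1881 has 30 days: 714 − 30 = 684 left.
July 1881 has 31 days: 684 − 31 = 653 left.
August 1881 has 31 days: 653 − 31 = 622 left.
September 1881 has 30 days: 622 − 30 = 592 left.
October 1881 has 31 days: 592 − 31 = 561 left.
November 1881 has 30 days: 561 − 30 = 531 left.
December 1881 has 31 days: 531 − 31 = 500 left.
January 1882 has 31 days: 500 − 31 = 469 left.
February 1882 has 28 days (1882 is not a leap year): 469 − 28 = 441 left.
March 1882 has 31 days: 441 − 31 = 410 left.
April 1882 has 30 days: 410 − 30 = 380 left.
May 1882 has 31 days: 380 − 31 = 349 left.
June 1882 has 30 days: 349 − 30 = 319 left.
July 1882 has 31 days: 319 − 31 = 288 left.
August 1882 has 31 days: 288 − 31 = 257 left.
September 1882 has 30 days: 257 − 30 = 227 left.
October 1882 has 31 days: 227 − 31 = 196 left.
November 1882 has 30 days: 196 − 30 = 166 left.
December 1882 has 31 days: 166 − 31 = 135 left.
January 1883 has 31 days: 135 − 31 = 104 left.
February 1883 has 28 days (1883 is not a leap year): 104 − 28 = 76 left.
March 1883 has 31 days: 76 − 31 = 45 left.
April 1883 has 30 days: 45 − 30 = 15 left.
15 days into May 1883 → May 15, 1883.

May 15, 1883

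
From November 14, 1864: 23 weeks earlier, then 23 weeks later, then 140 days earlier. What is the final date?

June 27, 1864

Subtracting 23 weeks (= 161 days) from November 14, 1864:
Going back 14 days from November 14, 1864 reaches the end of the previous month; 161 − 14 = 147 left.
October 1864 has 31 days: 147 − 31 = 116 left.
September 1864 has 30 days: 116 − 30 = 86 left.
August 1864 has 31 days: 86 − 31 = 55 left.
July 1864 has 31 days: 55 − 31 = 24 left.
June 1864 has 30 days; 30 − 24 = 6 → June 6, 1864.
Adding 23 weeks (= 161 days) from June 6, 1864:
June has 30 days, so 30 − 6 = 24 days remain after June 6, 1864; 161 − 24 = 137 left.
July 1864 has 31 days: 137 − 31 = 106 left.
August 1864 has 31 days: 106 − 31 = 75 left.
September 1864 has 30 days: 75 − 30 = 45 left.
October 1864 has 31 days: 45 − 31 = 14 left.
14 days into November 1864 → November 14, 1864.
Going back 140 days from November 14, 1864:
Going back 14 days from November 14, 1864 reaches the end of the previous month; 140 − 14 = 126 left.
October 1864 has 31 days: 126 − 31 = 95 left.
September 1864 has 30 days: 95 − 30 = 65 left.
August 1864 has 31 days: 65 − 31 = 34 left.
July 1864 has 31 days: 34 − 31 = 3 left.
June 1864 has 30 days; 30 − 3 = 27 → June 27, 1864.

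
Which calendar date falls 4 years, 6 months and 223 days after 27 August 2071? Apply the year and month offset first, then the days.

October 7, 2076

Advancing 4 years, 6 months and 223 days from August 27, 2071: first the month/year part, then the days.
+4 years → 2075; month 8 + 6 = 14, which is month 2 of year 2076 → February 2076.
Day 27 is valid in February, giving February 27, 2076.
Now add 223 days from February 27, 2076.
February has 29 days, so 29 − 27 = 2 days remain after February 27, 2076; 223 − 2 = 221 left.
March 2076 has 31 days: 221 − 31 = 190 left.
April 2076 has 30 days: 190 − 30 = 160 left.
May 2076 has 31 days: 160 − 31 = 129 left.
June 2076 has 30 days: 129 − 30 = 99 left.
July 2076 has 31 days: 99 − 31 = 68 left.
August 2076 has 31 days: 68 − 31 = 37 left.
September 2076 has 30 days: 37 − 30 = 7 left.
7 days into October 2076 → October 7, 2076.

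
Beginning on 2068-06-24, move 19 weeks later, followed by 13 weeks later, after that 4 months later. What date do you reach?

Counting forward 19 weeks (= 133 days) from June 24, 2068:
June has 30 days, so 30 − 24 = 6 days remain after June 24, 2068; 133 − 6 = 127 left.
July 2068 has 31 days: 127 − 31 = 96 left.
August 2068 has 31 days: 96 − 31 = 65 left.
September 2068 has 30 days: 65 − 30 = 35 left.
October 2068 has 31 days: 35 − 31 = 4 left.
4 days into November 2068 → November 4, 2068.
Counting forward 13 weeks (= 91 days) from November 4, 2068:
November has 30 days, so 30 − 4 = 26 days remain after November 4, 2068; 91 − 26 = 65 left.
December 2068 has 31 days: 65 − 31 = 34 left.
January 2069 has 31 days: 34 − 31 = 3 left.
3 days into February 2069 → February 3, 2069.
Counting forward 4 months from February 3, 2069:
month 2 + 4 = 6 → June 2069.
Day 3 is valid in June, giving June 3, 2069.

June 3, 2069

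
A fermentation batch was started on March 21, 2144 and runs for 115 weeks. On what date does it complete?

June 4, 2146

Adding 115 weeks = 805 days from March 21, 2144.
March has 31 days, so 31 − 21 = 10 days remain after March 21, 2144; 805 − 10 = 795 left.
April 2144 has 30 days: 795 − 30 = 765 left.
May 2144 has 31 days: 765 − 31 = 734 left.
June 2144 has 30 days: 734 − 30 = 704 left.
July 2144 has 31 days: 704 − 31 = 673 left.
August 2144 has 31 days: 673 − 31 = 642 left.
September 2144 has 30 days: 642 − 30 = 612 left.
October 2144 has 31 days: 612 − 31 = 581 left.
November 2144 has 30 days: 581 − 30 = 551 left.
December 2144 has 31 days: 551 − 31 = 520 left.
January 2145 has 31 days: 520 − 31 = 489 left.
February 2145 has 28 days (2145 is not a leap year): 489 − 28 = 461 left.
March 2145 has 31 days: 461 − 31 = 430 left.
April 2145 has 30 days: 430 − 30 = 400 left.
May 2145 has 31 days: 400 − 31 = 369 left.
June 2145 has 30 days: 369 − 30 = 339 left.
July 2145 has 31 days: 339 − 31 = 308 left.
August 2145 has 31 days: 308 − 31 = 277 left.
September 2145 has 30 days: 277 − 30 = 247 left.
October 2145 has 31 days: 247 − 31 = 216 left.
November 2145 has 30 days: 216 − 30 = 186 left.
December 2145 has 31 days: 186 − 31 = 155 left.
January 2146 has 31 days: 155 − 31 = 124 left.
February 2146 has 28 days (2146 is not a leap year): 124 − 28 = 96 left.
March 2146 has 31 days: 96 − 31 = 65 left.
April 2146 has 30 days: 65 − 30 = 35 left.
May 2146 has 31 days: 35 − 31 = 4 left.
4 days into June 2146 → June 4, 2146.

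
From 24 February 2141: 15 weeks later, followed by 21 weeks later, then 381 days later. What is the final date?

Advancing 15 weeks (= 105 days) from February 24, 2141:
February has 28 days, so 28 − 24 = 4 days remain after February 24, 2141; 105 − 4 = 101 left.
March 2141 has 31 days: 101 − 31 = 70 left.
April 2141 has 30 days: 70 − 30 = 40 left.
May 2141 has 31 days: 40 − 31 = 9 left.
9 days into June 2141 → June 9, 2141.
Counting forward 21 weeks (= 147 days) from June 9, 2141:
June has 30 days, so 30 − 9 = 21 days remain after June 9, 2141; 147 − 21 = 126 left.
July 2141 has 31 days: 126 − 31 = 95 left.
August 2141 has 31 days: 95 − 31 = 64 left.
September 2141 has 30 days: 64 − 30 = 34 left.
October 2141 has 31 days: 34 − 31 = 3 left.
3 days into November 2141 → November 3, 2141.
Counting forward 381 days from November 3, 2141:
November has 30 days, so 30 − 3 = 27 days remain after November 3, 2141; 381 − 27 = 354 left.
December 2141 has 31 days: 354 − 31 = 323 left.
January 2142 has 31 days: 323 − 31 = 292 left.
February 2142 has 28 days (2142 is not a leap year): 292 − 28 = 264 left.
March 2142 has 31 days: 264 − 31 = 233 left.
April 2142 has 30 days: 233 − 30 = 203 left.
May 2142 has 31 days: 203 − 31 = 172 left.
June 2142 has 30 days: 172 − 30 = 142 left.
July 2142 has 31 days: 142 − 31 = 111 left.
August 2142 has 31 days: 111 − 31 = 80 left.
September 2142 has 30 days: 80 − 30 = 50 left.
October 2142 has 31 days: 50 − 31 = 19 left.
19 days into November 2142 → November 19, 2142.

November 19, 2142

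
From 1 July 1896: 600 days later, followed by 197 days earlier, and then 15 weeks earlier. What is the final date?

April 25, 1897

Counting forward 600 days from July 1, 1896:
July has 31 days, so 31 − 1 = 30 days remain after July 1, 1896; 600 − 30 = 570 left.
August 1896 has 31 days: 570 − 31 = 539 left.
September 1896 has 30 days: 539 − 30 = 509 left.
October 1896 has 31 days: 509 − 31 = 478 left.
November 1896 has 30 days: 478 − 30 = 448 left.
December 1896 has 31 days: 448 − 31 = 417 left.
January 1897 has 31 days: 417 − 31 = 386 left.
February 1897 has 28 days (1897 is not a leap year): 386 − 28 = 358 left.
March 1897 has 31 days: 358 − 31 = 327 left.
April 1897 has 30 days: 327 − 30 = 297 left.
May 1897 has 31 days: 297 − 31 = 266 left.
June 1897 has 30 days: 266 − 30 = 236 left.
July 1897 has 31 days: 236 − 31 = 205 left.
August 1897 has 31 days: 205 − 31 = 174 left.
September 1897 has 30 days: 174 − 30 = 144 left.
October 1897 has 31 days: 144 − 31 = 113 left.
November 1897 has 30 days: 113 − 30 = 83 left.
December 1897 has 31 days: 83 − 31 = 52 left.
January 1898 has 31 days: 52 − 31 = 21 left.
21 days into February 1898 → February 21, 1898.
Subtracting 197 days from February 21, 1898:
Going back 21 days from February 21, 1898 reaches the end of the previous month; 197 − 21 = 176 left.
January 1898 has 31 days: 176 − 31 = 145 left.
December 1897 has 31 days: 145 − 31 = 114 left.
November 1897 has 30 days: 114 − 30 = 84 left.
October 1897 has 31 days: 84 − 31 = 53 left.
September 1897 has 30 days: 53 − 30 = 23 left.
August 1897 has 31 days; 31 − 23 = 8 → August 8, 1897.
Subtracting 15 weeks (= 105 days) from August 8, 1897:
Going back 8 days from August 8, 1897 reaches the end of the previous month; 105 − 8 = 97 left.
July 1897 has 31 days: 97 − 31 = 66 left.
June 1897 has 30 days: 66 − 30 = 36 left.
May 1897 has 31 days: 36 − 31 = 5 left.
April 1897 has 30 days; 30 − 5 = 25 → April 25, 1897.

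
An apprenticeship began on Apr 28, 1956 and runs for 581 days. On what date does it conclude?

Advancing 581 days from April 28, 1956.
April has 30 days, so 30 − 28 = 2 days remain after April 28, 1956; 581 − 2 = 579 left.
May 1956 has 31 days: 579 − 31 = 548 left.
June 1956 has 30 days: 548 − 30 = 518 left.
July 1956 has 31 days: 518 − 31 = 487 left.
August 1956 has 31 days: 487 − 31 = 456 left.
September 1956 has 30 days: 456 − 30 = 426 left.
October 1956 has 31 days: 426 − 31 = 395 left.
November 1956 has 30 days: 395 − 30 = 365 left.
December 1956 has 31 days: 365 − 31 = 334 left.
January 1957 has 31 days: 334 − 31 = 303 left.
February 1957 has 28 days (1957 is not a leap year): 303 − 28 = 275 left.
March 1957 has 31 days: 275 − 31 = 244 left.
April 1957 has 30 days: 244 − 30 = 214 left.
May 1957 has 31 days: 214 − 31 = 183 left.
June 1957 has 30 days: 183 − 30 = 153 left.
July 1957 has 31 days: 153 − 31 = 122 left.
August 1957 has 31 days: 122 − 31 = 91 left.
September 1957 has 30 days: 91 − 30 = 61 left.
October 1957 has 31 days: 61 − 31 = 30 left.
30 days into November 1957 → November 30, 1957.

November 30, 1957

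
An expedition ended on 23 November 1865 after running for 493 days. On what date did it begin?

Going back 493 days from November 23, 1865.
Going back 23 days from November 23, 1865 reaches the end of the previous month; 493 − 23 = 470 left.
October 1865 has 31 days: 470 − 31 = 439 left.
September 1865 has 30 days: 439 − 30 = 409 left.
August 1865 has 31 days: 409 − 31 = 378 left.
July 1865 has 31 days: 378 − 31 = 347 left.
June 1865 has 30 days: 347 − 30 = 317 left.
May 1865 has 31 days: 317 − 31 = 286 left.
April 1865 has 30 days: 286 − 30 = 256 left.
March 1865 has 31 days: 256 − 31 = 225 left.
February 1865 has 28 days (1865 is not a leap year): 225 − 28 = 197 left.
January 1865 has 31 days: 197 − 31 = 166 left.
December 1864 has 31 days: 166 − 31 = 135 left.
November 1864 has 30 days: 135 − 30 = 105 left.
October 1864 has 31 days: 105 − 31 = 74 left.
September 1864 has 30 days: 74 − 30 = 44 left.
August 1864 has 31 days: 44 − 31 = 13 left.
July 1864 has 31 days; 31 − 13 = 18 → July 18, 1864.

July 18, 1864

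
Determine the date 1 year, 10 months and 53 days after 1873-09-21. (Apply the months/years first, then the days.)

Adding 1 year, 10 months and 53 days from September 21, 1873: first the month/year part, then the days.
+1 year → 1874; month 9 + 10 = 19, which is month 7 of year 1875 → July 1875.
Day 21 is valid in July, giving July 21, 1875.
Now add 53 days from July 21, 1875.
July has 31 days, so 31 − 21 = 10 days remain after July 21, 1875; 53 − 10 = 43 left.
August 1875 has 31 days: 43 − 31 = 12 left.
12 days into September 1875 → September 12, 1875.

September 12, 1875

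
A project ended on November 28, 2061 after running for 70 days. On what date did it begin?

September 19, 2061

Counting back 70 days from November 28, 2061.
Going back 28 days from November 28, 2061 reaches the end of the previous month; 70 − 28 = 42 left.
October 2061 has 31 days: 42 − 31 = 11 left.
September 2061 has 30 days; 30 − 11 = 19 → September 19, 2061.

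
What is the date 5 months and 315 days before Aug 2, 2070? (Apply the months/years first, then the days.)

April 21, 2069

Counting back 5 months and 315 days from August 2, 2070: first the month/year part, then the days.
month 8 − 5 = 3 → March 2070.
Day 2 is valid in March, giving March 2, 2070.
Now subtract 315 days from March 2, 2070.
Going back 2 days from March 2, 2070 reaches the end of the previous month; 315 − 2 = 313 left.
February 2070 has 28 days (2070 is not a leap year): 313 − 28 = 285 left.
January 2070 has 31 days: 285 − 31 = 254 left.
December 2069 has 31 days: 254 − 31 = 223 left.
November 2069 has 30 days: 223 − 30 = 193 left.
October 2069 has 31 days: 193 − 31 = 162 left.
September 2069 has 30 days: 162 − 30 = 132 left.
August 2069 has 31 days: 132 − 31 = 101 left.
July 2069 has 31 days: 101 − 31 = 70 left.
June 2069 has 30 days: 70 − 30 = 40 left.
May 2069 has 31 days: 40 − 31 = 9 left.
April 2069 has 30 days; 30 − 9 = 21 → April 21, 2069.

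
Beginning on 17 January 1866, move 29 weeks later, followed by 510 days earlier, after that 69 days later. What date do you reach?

Advancing 29 weeks (= 203 days) from January 17, 1866:
January has 31 days, so 31 − 17 = 14 days remain after January 17, 1866; 203 − 14 = 189 left.
February 1866 has 28 days (1866 is not a leap year): 189 − 28 = 161 left.
March 1866 has 31 days: 161 − 31 = 130 left.
April 1866 has 30 days: 130 − 30 = 100 left.
May 1866 has 31 days: 100 − 31 = 69 left.
June 1866 has 30 days: 69 − 30 = 39 left.
July 1866 has 31 days: 39 − 31 = 8 left.
8 days into August 1866 → August 8, 1866.
Counting back 510 days from August 8, 1866:
Going back 8 days from August 8, 1866 reaches the end of the previous month; 510 − 8 = 502 left.
July 1866 has 31 days: 502 − 31 = 471 left.
June 1866 has 30 days: 471 − 30 = 441 left.
May 1866 has 31 days: 441 − 31 = 410 left.
April 1866 has 30 days: 410 − 30 = 380 left.
March 1866 has 31 days: 380 − 31 = 349 left.
February 1866 has 28 days (1866 is not a leap year): 349 − 28 = 321 left.
January 1866 has 31 days: 321 − 31 = 290 left.
December 1865 has 31 days: 290 − 31 = 259 left.
November 1865 has 30 days: 259 − 30 = 229 left.
October 1865 has 31 days: 229 − 31 = 198 left.
September 1865 has 30 days: 198 − 30 = 168 left.
August 1865 has 31 days: 168 − 31 = 137 left.
July 1865 has 31 days: 137 − 31 = 106 left.
June 1865 has 30 days: 106 − 30 = 76 left.
May 1865 has 31 days: 76 − 31 = 45 left.
April 1865 has 30 days: 45 − 30 = 15 left.
March 1865 has 31 days; 31 − 15 = 16 → March 16, 1865.
Counting forward 69 days from March 16, 1865:
March has 31 days, so 31 − 16 = 15 days remain after March 16, 1865; 69 − 15 = 54 left.
April 1865 has 30 days: 54 − 30 = 24 left.
24 days into May 1865 → May 24, 1865.

May 24, 1865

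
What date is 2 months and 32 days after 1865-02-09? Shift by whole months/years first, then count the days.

Advancing 2 months and 32 days from February 9, 1865: first the month/year part, then the days.
month 2 + 2 = 4 → April 1865.
Day 9 is valid in April, giving April 9, 1865.
Now add 32 days from April 9, 1865.
April has 30 days, so 30 − 9 = 21 days remain after April 9, 1865; 32 − 21 = 11 left.
11 days into May 1865 → May 11, 1865.

May 11, 1865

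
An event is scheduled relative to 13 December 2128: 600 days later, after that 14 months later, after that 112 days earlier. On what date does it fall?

June 15, 2131

Advancing 600 days from December 13, 2128:
December has 31 days, so 31 − 13 = 18 days remain after December 13, 2128; 600 − 18 = 582 left.
January 2129 has 31 days: 582 − 31 = 551 left.
February 2129 has 28 days (2129 is not a leap year): 551 − 28 = 523 left.
March 2129 has 31 days: 523 − 31 = 492 left.
April 2129 has 30 days: 492 − 30 = 462 left.
May 2129 has 31 days: 462 − 31 = 431 left.
June 2129 has 30 days: 431 − 30 = 401 left.
July 2129 has 31 days: 401 − 31 = 370 left.
August 2129 has 31 days: 370 − 31 = 339 left.
September 2129 has 30 days: 339 − 30 = 309 left.
October 2129 has 31 days: 309 − 31 = 278 left.
November 2129 has 30 days: 278 − 30 = 248 left.
December 2129 has 31 days: 248 − 31 = 217 left.
January 2130 has 31 days: 217 − 31 = 186 left.
February 2130 has 28 days (2130 is not a leap year): 186 − 28 = 158 left.
March 2130 has 31 days: 158 − 31 = 127 left.
April 2130 has 30 days: 127 − 30 = 97 left.
May 2130 has 31 days: 97 − 31 = 66 left.
June 2130 has 30 days: 66 − 30 = 36 left.
July 2130 has 31 days: 36 − 31 = 5 left.
5 days into August 2130 → August 5, 2130.
Advancing 14 months from August 5, 2130:
month 8 + 14 = 22, which is month 10 of year 2131 → October 2131.
Day 5 is valid in October, giving October 5, 2131.
Subtracting 112 days from October 5, 2131:
Going back 5 days from October 5, 2131 reaches the end of the previous month; 112 − 5 = 107 left.
September 2131 has 30 days: 107 − 30 = 77 left.
August 2131 has 31 days: 77 − 31 = 46 left.
July 2131 has 31 days: 46 − 31 = 15 left.
June 2131 has 30 days; 30 − 15 = 15 → June 15, 2131.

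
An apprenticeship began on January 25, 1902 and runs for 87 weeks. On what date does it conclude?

September 26, 1903

Adding 87 weeks = 609 days from January 25, 1902.
January has 31 days, so 31 − 25 = 6 days remain after January 25, 1902; 609 − 6 = 603 left.
February 1902 has 28 days (1902 is not a leap year): 603 − 28 = 575 left.
March 1902 has 31 days: 575 − 31 = 544 left.
April 1902 has 30 days: 544 − 30 = 514 left.
May 1902 has 31 days: 514 − 31 = 483 left.
June 1902 has 30 days: 483 − 30 = 453 left.
July 1902 has 31 days: 453 − 31 = 422 left.
August 1902 has 31 days: 422 − 31 = 391 left.
September 1902 has 30 days: 391 − 30 = 361 left.
October 1902 has 31 days: 361 − 31 = 330 left.
November 1902 has 30 days: 330 − 30 = 300 left.
December 1902 has 31 days: 300 − 31 = 269 left.
January 1903 has 31 days: 269 − 31 = 238 left.
February 1903 has 28 days (1903 is not a leap year): 238 − 28 = 210 left.
March 1903 has 31 days: 210 − 31 = 179 left.
April 1903 has 30 days: 179 − 30 = 149 left.
May 1903 has 31 days: 149 − 31 = 118 left.
June 1903 has 30 days: 118 − 30 = 88 left.
July 1903 has 31 days: 88 − 31 = 57 left.
August 1903 has 31 days: 57 − 31 = 26 left.
26 days into September 1903 → September 26, 1903.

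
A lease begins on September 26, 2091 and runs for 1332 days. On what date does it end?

May 20, 2095

Advancing 1332 days from September 26, 2091.
September has 30 days, so 30 − 26 = 4 days remain after September 26, 2091; 1332 − 4 = 1328 left.
October 2091 has 31 days: 1328 − 31 = 1297 left.
November 2091 has 30 days: 1297 − 30 = 1267 left.
December 2091 has 31 days: 1267 − 31 = 1236 left.
January 2092 has 31 days: 1236 − 31 = 1205 left.
February 2092 has 29 days (2092 is a leap year): 1205 − 29 = 1176 left.
March 2092 has 31 days: 1176 − 31 = 1145 left.
April 2092 has 30 days: 1145 − 30 = 1115 left.
May 2092 has 31 days: 1115 − 31 = 1084 left.
June 2092 has 30 days: 1084 − 30 = 1054 left.
July 2092 has 31 days: 1054 − 31 = 1023 left.
August 2092 has 31 days: 1023 − 31 = 992 left.
September 2092 has 30 days: 992 − 30 = 962 left.
October 2092 has 31 days: 962 − 31 = 931 left.
November 2092 has 30 days: 931 − 30 = 901 left.
December 2092 has 31 days: 901 − 31 = 870 left.
January 2093 has 31 days: 870 − 31 = 839 left.
February 2093 has 28 days (2093 is not a leap year): 839 − 28 = 811 left.
March 2093 has 31 days: 811 − 31 = 780 left.
April 2093 has 30 days: 780 − 30 = 750 left.
May 2093 has 31 days: 750 − 31 = 719 left.
June 2093 has 30 days: 719 − 30 = 689 left.
July 2093 has 31 days: 689 − 31 = 658 left.
August 2093 has 31 days: 658 − 31 = 627 left.
September 2093 has 30 days: 627 − 30 = 597 left.
October 2093 has 31 days: 597 − 31 = 566 left.
November 2093 has 30 days: 566 − 30 = 536 left.
December 2093 has 31 days: 536 − 31 = 505 left.
January 2094 has 31 days: 505 − 31 = 474 left.
February 2094 has 28 days (2094 is not a leap year): 474 − 28 = 446 left.
March 2094 has 31 days: 446 − 31 = 415 left.
April 2094 has 30 days: 415 − 30 = 385 left.
May 2094 has 31 days: 385 − 31 = 354 left.
June 2094 has 30 days: 354 − 30 = 324 left.
July 2094 has 31 days: 324 − 31 = 293 left.
August 2094 has 31 days: 293 − 31 = 262 left.
September 2094 has 30 days: 262 − 30 = 232 left.
October 2094 has 31 days: 232 − 31 = 201 left.
November 2094 has 30 days: 201 − 30 = 171 left.
December 2094 has 31 days: 171 − 31 = 140 left.
January 2095 has 31 days: 140 − 31 = 109 left.
February 2095 has 28 days (2095 is not a leap year): 109 − 28 = 81 left.
March 2095 has 31 days: 81 − 31 = 50 left.
April 2095 has 30 days: 50 − 30 = 20 left.
20 days into May 2095 → May 20, 2095.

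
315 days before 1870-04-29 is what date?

Counting back 315 days from April 29, 1870.
Going back 29 days from April 29, 1870 reaches the end of the previous month; 315 − 29 = 286 left.
March 1870 has 31 days: 286 − 31 = 255 left.
February 1870 has 28 days (1870 is not a leap year): 255 − 28 = 227 left.
January 1870 has 31 days: 227 − 31 = 196 left.
December 1869 has 31 days: 196 − 31 = 165 left.
November 1869 has 30 days: 165 − 30 = 135 left.
October 1869 has 31 days: 135 − 31 = 104 left.
September 1869 has 30 days: 104 − 30 = 74 left.
August 1869 has 31 days: 74 − 31 = 43 left.
July 1869 has 31 days: 43 − 31 = 12 left.
June 1869 has 30 days; 30 − 12 = 18 → June 18, 1869.

June 18, 1869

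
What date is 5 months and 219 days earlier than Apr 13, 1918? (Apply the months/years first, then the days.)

April 8, 1917

Going back 5 months and 219 days from April 13, 1918: first the month/year part, then the days.
month 4 − 5 = -1, which is month 11 of year 1917 → November 1917.
Day 13 is valid in November, giving November 13, 1917.
Now subtract 219 days from November 13, 1917.
Going back 13 days from November 13, 1917 reaches the end of the previous month; 219 − 13 = 206 left.
October 1917 has 31 days: 206 − 31 = 175 left.
September 1917 has 30 days: 175 − 30 = 145 left.
August 1917 has 31 days: 145 − 31 = 114 left.
July 1917 has 31 days: 114 − 31 = 83 left.
June 1917 has 30 days: 83 − 30 = 53 left.
May 1917 has 31 days: 53 − 31 = 22 left.
April 1917 has 30 days; 30 − 22 = 8 → April 8, 1917.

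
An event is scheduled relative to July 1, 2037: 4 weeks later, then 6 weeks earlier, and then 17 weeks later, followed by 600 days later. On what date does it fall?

Adding 4 weeks (= 28 days) from July 1, 2037:
July has 31 days; 1 + 28 = 29, still in July.
Subtracting 6 weeks (= 42 days) from July 29, 2037:
Going back 29 days from July 29, 2037 reaches the end of the previous month; 42 − 29 = 13 left.
June 2037 has 30 days; 30 − 13 = 17 → June 17, 2037.
Advancing 17 weeks (= 119 days) from June 17, 2037:
June has 30 days, so 30 − 17 = 13 days remain after June 17, 2037; 119 − 13 = 106 left.
July 2037 has 31 days: 106 − 31 = 75 left.
August 2037 has 31 days: 75 − 31 = 44 left.
September 2037 has 30 days: 44 − 30 = 14 left.
14 days into October 2037 → October 14, 2037.
Counting forward 600 days from October 14, 2037:
October has 31 days, so 31 − 14 = 17 days remain after October 14, 2037; 600 − 17 = 583 left.
November 2037 has 30 days: 583 − 30 = 553 left.
December 2037 has 31 days: 553 − 31 = 522 left.
January 2038 has 31 days: 522 − 31 = 491 left.
February 2038 has 28 days (2038 is not a leap year): 491 − 28 = 463 left.
March 2038 has 31 days: 463 − 31 = 432 left.
April 2038 has 30 days: 432 − 30 = 402 left.
May 2038 has 31 days: 402 − 31 = 371 left.
June 2038 has 30 days: 371 − 30 = 341 left.
July 2038 has 31 days: 341 − 31 = 310 left.
August 2038 has 31 days: 310 − 31 = 279 left.
September 2038 has 30 days: 279 − 30 = 249 left.
October 2038 has 31 days: 249 − 31 = 218 left.
November 2038 has 30 days: 218 − 30 = 188 left.
December 2038 has 31 days: 188 − 31 = 157 left.
January 2039 has 31 days: 157 − 31 = 126 left.
February 2039 has 28 days (2039 is not a leap year): 126 − 28 = 98 left.
March 2039 has 31 days: 98 − 31 = 67 left.
April 2039 has 30 days: 67 − 30 = 37 left.
May 2039 has 31 days: 37 − 31 = 6 left.
6 days into June 2039 → June 6, 2039.

June 6, 2039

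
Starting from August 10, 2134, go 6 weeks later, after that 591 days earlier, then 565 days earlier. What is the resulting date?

July 23, 2131

Counting forward 6 weeks (= 42 days) from August 10, 2134:
August has 31 days, so 31 − 10 = 21 days remain after August 10, 2134; 42 − 21 = 21 left.
21 days into September 2134 → September 21, 2134.
Subtracting 591 days from September 21, 2134:
Going back 21 days from September 21, 2134 reaches the end of the previous month; 591 − 21 = 570 left.
August 2134 has 31 days: 570 − 31 = 539 left.
July 2134 has 31 days: 539 − 31 = 508 left.
June 2134 has 30 days: 508 − 30 = 478 left.
May 2134 has 31 days: 478 − 31 = 447 left.
April 2134 has 30 days: 447 − 30 = 417 left.
March 2134 has 31 days: 417 − 31 = 386 left.
February 2134 has 28 days (2134 is not a leap year): 386 − 28 = 358 left.
January 2134 has 31 days: 358 − 31 = 327 left.
December 2133 has 31 days: 327 − 31 = 296 left.
November 2133 has 30 days: 296 − 30 = 266 left.
October 2133 has 31 days: 266 − 31 = 235 left.
September 2133 has 30 days: 235 − 30 = 205 left.
August 2133 has 31 days: 205 − 31 = 174 left.
July 2133 has 31 days: 174 − 31 = 143 left.
June 2133 has 30 days: 143 − 30 = 113 left.
May 2133 has 31 days: 113 − 31 = 82 left.
April 2133 has 30 days: 82 − 30 = 52 left.
March 2133 has 31 days: 52 − 31 = 21 left.
February 2133 has 28 days; 28 − 21 = 7 → February 7, 2133.
Counting back 565 days from February 7, 2133:
Going back 7 days from February 7, 2133 reaches the end of the previous month; 565 − 7 = 558 left.
January 2133 has 31 days: 558 − 31 = 527 left.
December 2132 has 31 days: 527 − 31 = 496 left.
November 2132 has 30 days: 496 − 30 = 466 left.
October 2132 has 31 days: 466 − 31 = 435 left.
September 2132 has 30 days: 435 − 30 = 405 left.
August 2132 has 31 days: 405 − 31 = 374 left.
July 2132 has 31 days: 374 − 31 = 343 left.
June 2132 has 30 days: 343 − 30 = 313 left.
May 2132 has 31 days: 313 − 31 = 282 left.
April 2132 has 30 days: 282 − 30 = 252 left.
March 2132 has 31 days: 252 − 31 = 221 left.
February 2132 has 29 days (2132 is a leap year): 221 − 29 = 192 left.
January 2132 has 31 days: 192 − 31 = 161 left.
December 2131 has 31 days: 161 − 31 = 130 left.
November 2131 has 30 days: 130 − 30 = 100 left.
October 2131 has 31 days: 100 − 31 = 69 left.
September 2131 has 30 days: 69 − 30 = 39 left.
August 2131 has 31 days: 39 − 31 = 8 left.
July 2131 has 31 days; 31 − 8 = 23 → July 23, 2131.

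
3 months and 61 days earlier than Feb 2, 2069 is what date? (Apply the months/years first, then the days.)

September 2, 2068

Going back 3 months and 61 days from February 2, 2069: first the month/year part, then the days.
month 2 − 3 = -1, which is month 11 of year 2068 → November 2068.
Day 2 is valid in November, giving November 2, 2068.
Now subtract 61 days from November 2, 2068.
Going back 2 days from November 2, 2068 reaches the end of the previous month; 61 − 2 = 59 left.
October 2068 has 31 days: 59 − 31 = 28 left.
September 2068 has 30 days; 30 − 28 = 2 → September 2, 2068.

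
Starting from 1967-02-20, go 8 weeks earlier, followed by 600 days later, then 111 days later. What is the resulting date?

Subtracting 8 weeks (= 56 days) from February 20, 1967:
Going back 20 days from February 20, 1967 reaches the end of the previous month; 56 − 20 = 36 left.
January 1967 has 31 days: 36 − 31 = 5 left.
December 1966 has 31 days; 31 − 5 = 26 → December 26, 1966.
Adding 600 days from December 26, 1966:
December has 31 days, so 31 − 26 = 5 days remain after December 26, 1966; 600 − 5 = 595 left.
January 1967 has 31 days: 595 − 31 = 564 left.
February 1967 has 28 days (1967 is not a leap year): 564 − 28 = 536 left.
March 1967 has 31 days: 536 − 31 = 505 left.
April 1967 has 30 days: 505 − 30 = 475 left.
May 1967 has 31 days: 475 − 31 = 444 left.
June 1967 has 30 days: 444 − 30 = 414 left.
July 1967 has 31 days: 414 − 31 = 383 left.
August 1967 has 31 days: 383 − 31 = 352 left.
September 1967 has 30 days: 352 − 30 = 322 left.
October 1967 has 31 days: 322 − 31 = 291 left.
November 1967 has 30 days: 291 − 30 = 261 left.
December 1967 has 31 days: 261 − 31 = 230 left.
January 1968 has 31 days: 230 − 31 = 199 left.
February 1968 has 29 days (1968 is a leap year): 199 − 29 = 170 left.
March 1968 has 31 days: 170 − 31 = 139 left.
April 1968 has 30 days: 139 − 30 = 109 left.
May 1968 has 31 days: 109 − 31 = 78 left.
June 1968 has 30 days: 78 − 30 = 48 left.
July 1968 has 31 days: 48 − 31 = 17 left.
17 days into August 1968 → August 17, 1968.
Advancing 111 days from August 17, 1968:
August has 31 days, so 31 − 17 = 14 days remain after August 17, 1968; 111 − 14 = 97 left.
September 1968 has 30 days: 97 − 30 = 67 left.
October 1968 has 31 days: 67 − 31 = 36 left.
November 1968 has 30 days: 36 − 30 = 6 left.
6 days into December 1968 → December 6, 1968.

December 6, 1968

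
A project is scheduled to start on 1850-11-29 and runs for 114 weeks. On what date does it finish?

Advancing 114 weeks = 798 days from November 29, 1850.
November has 30 days, so 30 − 29 = 1 day remains after November 29, 1850; 798 − 1 = 797 left.
December 1850 has 31 days: 797 − 31 = 766 left.
January 1851 has 31 days: 766 − 31 = 735 left.
February 1851 has 28 days (1851 is not a leap year): 735 − 28 = 707 left.
March 1851 has 31 days: 707 − 31 = 676 left.
April 1851 has 30 days: 676 − 30 = 646 left.
May 1851 has 31 days: 646 − 31 = 615 left.
June 1851 has 30 days: 615 − 30 = 585 left.
July 1851 has 31 days: 585 − 31 = 554 left.
August 1851 has 31 days: 554 − 31 = 523 left.
September 1851 has 30 days: 523 − 30 = 493 left.
October 1851 has 31 days: 493 − 31 = 462 left.
November 1851 has 30 days: 462 − 30 = 432 left.
December 1851 has 31 days: 432 − 31 = 401 left.
January 1852 has 31 days: 401 − 31 = 370 left.
February 1852 has 29 days (1852 is a leap year): 370 − 29 = 341 left.
March 1852 has 31 days: 341 − 31 = 310 left.
April 1852 has 30 days: 310 − 30 = 280 left.
May 1852 has 31 days: 280 − 31 = 249 left.
June 1852 has 30 days: 249 − 30 = 219 left.
July 1852 has 31 days: 219 − 31 = 188 left.
August 1852 has 31 days: 188 − 31 = 157 left.
September 1852 has 30 days: 157 − 30 = 127 left.
October 1852 has 31 days: 127 − 31 = 96 left.
November 1852 has 30 days: 96 − 30 = 66 left.
December 1852 has 31 days: 66 − 31 = 35 left.
January 1853 has 31 days: 35 − 31 = 4 left.
4 days into February 1853 → February 4, 1853.

February 4, 1853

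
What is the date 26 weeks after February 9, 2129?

Adding 26 weeks = 182 days from February 9, 2129.
February has 28 days, so 28 − 9 = 19 days remain after February 9, 2129; 182 − 19 = 163 left.
March 2129 has 31 days: 163 − 31 = 132 left.
April 2129 has 30 days: 132 − 30 = 102 left.
May 2129 has 31 days: 102 − 31 = 71 left.
June 2129 has 30 days: 71 − 30 = 41 left.
July 2129 has 31 days: 41 − 31 = 10 left.
10 days into August 2129 → August 10, 2129.

August 10, 2129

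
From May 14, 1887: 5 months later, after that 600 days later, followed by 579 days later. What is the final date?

January 5, 1891

Advancing 5 months from May 14, 1887:
month 5 + 5 = 10 → October 1887.
Day 14 is valid in October, giving October 14, 1887.
Counting forward 600 days from October 14, 1887:
October has 31 days, so 31 − 14 = 17 days remain after October 14, 1887; 600 − 17 = 583 left.
November 1887 has 30 days: 583 − 30 = 553 left.
December 1887 has 31 days: 553 − 31 = 522 left.
January 1888 has 31 days: 522 − 31 = 491 left.
February 1888 has 29 days (1888 is a leap year): 491 − 29 = 462 left.
March 1888 has 31 days: 462 − 31 = 431 left.
April 1888 has 30 days: 431 − 30 = 401 left.
May 1888 has 31 days: 401 − 31 = 370 left.
June 1888 has 30 days: 370 − 30 = 340 left.
July 1888 has 31 days: 340 − 31 = 309 left.
August 1888 has 31 days: 309 − 31 = 278 left.
September 1888 has 30 days: 278 − 30 = 248 left.
October 1888 has 31 days: 248 − 31 = 217 left.
November 1888 has 30 days: 217 − 30 = 187 left.
December 1888 has 31 days: 187 − 31 = 156 left.
January 1889 has 31 days: 156 − 31 = 125 left.
February 1889 has 28 days (1889 is not a leap year): 125 − 28 = 97 left.
March 1889 has 31 days: 97 − 31 = 66 left.
April 1889 has 30 days: 66 − 30 = 36 left.
May 1889 has 31 days: 36 − 31 = 5 left.
5 days into June 1889 → June 5, 1889.
Adding 579 days from June 5, 1889:
June has 30 days, so 30 − 5 = 25 days remain after June 5, 1889; 579 − 25 = 554 left.
July 1889 has 31 days: 554 − 31 = 523 left.
August 1889 has 31 days: 523 − 31 = 492 left.
September 1889 has 30 days: 492 − 30 = 462 left.
October 1889 has 31 days: 462 − 31 = 431 left.
November 1889 has 30 days: 431 − 30 = 401 left.
December 1889 has 31 days: 401 − 31 = 370 left.
January 1890 has 31 days: 370 − 31 = 339 left.
February 1890 has 28 days (1890 is not a leap year): 339 − 28 = 311 left.
March 1890 has 31 days: 311 − 31 = 280 left.
April 1890 has 30 days: 280 − 30 = 250 left.
May 1890 has 31 days: 250 − 31 = 219 left.
June 1890 has 30 days: 219 − 30 = 189 left.
July 1890 has 31 days: 189 − 31 = 158 left.
August 1890 has 31 days: 158 − 31 = 127 left.
September 1890 has 30 days: 127 − 30 = 97 left.
October 1890 has 31 days: 97 − 31 = 66 left.
November 1890 has 30 days: 66 − 30 = 36 left.
December 1890 has 31 days: 36 − 31 = 5 left.
5 days into January 1891 → January 5, 1891.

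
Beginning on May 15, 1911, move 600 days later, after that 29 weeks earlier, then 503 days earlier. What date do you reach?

January 29, 1911

Adding 600 days from May 15, 1911:
May has 31 days, so 31 − 15 = 16 days remain after May 15, 1911; 600 − 16 = 584 left.
June 1911 has 30 days: 584 − 30 = 554 left.
July 1911 has 31 days: 554 − 31 = 523 left.
August 1911 has 31 days: 523 − 31 = 492 left.
September 1911 has 30 days: 492 − 30 = 462 left.
October 1911 has 31 days: 462 − 31 = 431 left.
November 1911 has 30 days: 431 − 30 = 401 left.
December 1911 has 31 days: 401 − 31 = 370 left.
January 1912 has 31 days: 370 − 31 = 339 left.
February 1912 has 29 days (1912 is a leap year): 339 − 29 = 310 left.
March 1912 has 31 days: 310 − 31 = 279 left.
April 1912 has 30 days: 279 − 30 = 249 left.
May 1912 has 31 days: 249 − 31 = 218 left.
June 1912 has 30 days: 218 − 30 = 188 left.
July 1912 has 31 days: 188 − 31 = 157 left.
August 1912 has 31 days: 157 − 31 = 126 left.
September 1912 has 30 days: 126 − 30 = 96 left.
October 1912 has 31 days: 96 − 31 = 65 left.
November 1912 has 30 days: 65 − 30 = 35 left.
December 1912 has 31 days: 35 − 31 = 4 left.
4 days into January 1913 → January 4, 1913.
Subtracting 29 weeks (= 203 days) from January 4, 1913:
Going back 4 days from January 4, 1913 reaches the end of the previous month; 203 − 4 = 199 left.
December 1912 has 31 days: 199 − 31 = 168 left.
November 1912 has 30 days: 168 − 30 = 138 left.
October 1912 has 31 days: 138 − 31 = 107 left.
September 1912 has 30 days: 107 − 30 = 77 left.
August 1912 has 31 days: 77 − 31 = 46 left.
July 1912 has 31 days: 46 − 31 = 15 left.
June 1912 has 30 days; 30 − 15 = 15 → June 15, 1912.
Going back 503 days from June 15, 1912:
Going back 15 days from June 15, 1912 reaches the end of the previous month; 503 − 15 = 488 left.
May 1912 has 31 days: 488 − 31 = 457 left.
April 1912 has 30 days: 457 − 30 = 427 left.
March 1912 has 31 days: 427 − 31 = 396 left.
February 1912 has 29 days (1912 is a leap year): 396 − 29 = 367 left.
January 1912 has 31 days: 367 − 31 = 336 left.
December 1911 has 31 days: 336 − 31 = 305 left.
November 1911 has 30 days: 305 − 30 = 275 left.
October 1911 has 31 days: 275 − 31 = 244 left.
September 1911 has 30 days: 244 − 30 = 214 left.
August 1911 has 31 days: 214 − 31 = 183 left.
July 1911 has 31 days: 183 − 31 = 152 left.
June 1911 has 30 days: 152 − 30 = 122 left.
May 1911 has 31 days: 122 − 31 = 91 left.
April 1911 has 30 days: 91 − 30 = 61 left.
March 1911 has 31 days: 61 − 31 = 30 left.
February 1911 has 28 days (1911 is not a leap year): 30 − 28 = 2 left.
January 1911 has 31 days; 31 − 2 = 29 → January 29, 1911.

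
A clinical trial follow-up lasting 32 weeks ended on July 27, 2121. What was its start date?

Subtracting 32 weeks = 224 days from July 27, 2121.
Going back 27 days from July 27, 2121 reaches the end of the previous month; 224 − 27 = 197 left.
June 2121 has 30 days: 197 − 30 = 167 left.
May 2121 has 31 days: 167 − 31 = 136 left.
April 2121 has 30 days: 136 − 30 = 106 left.
March 2121 has 31 days: 106 − 31 = 75 left.
February 2121 has 28 days (2121 is not a leap year): 75 − 28 = 47 left.
January 2121 has 31 days: 47 − 31 = 16 left.
December 2120 has 31 days; 31 − 16 = 15 → December 15, 2120.

December 15, 2120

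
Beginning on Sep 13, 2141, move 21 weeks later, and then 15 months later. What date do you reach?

Counting forward 21 weeks (= 147 days) from September 13, 2141:
September has 30 days, so 30 − 13 = 17 days remain after September 13, 2141; 147 − 17 = 130 left.
October 2141 has 31 days: 130 − 31 = 99 left.
November 2141 has 30 days: 99 − 30 = 69 left.
December 2141 has 31 days: 69 − 31 = 38 left.
January 2142 has 31 days: 38 − 31 = 7 left.
7 days into February 2142 → February 7, 2142.
Advancing 15 months from February 7, 2142:
month 2 + 15 = 17, which is month 5 of year 2143 → May 2143.
Day 7 is valid in May, giving May 7, 2143.

May 7, 2143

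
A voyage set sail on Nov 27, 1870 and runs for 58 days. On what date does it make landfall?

Adding 58 days from November 27, 1870.
November has 30 days, so 30 − 27 = 3 days remain after November 27, 1870; 58 − 3 = 55 left.
December 1870 has 31 days: 55 − 31 = 24 left.
24 days into January 1871 → January 24, 1871.

January 24, 1871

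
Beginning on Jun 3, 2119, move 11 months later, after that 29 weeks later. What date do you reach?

November 22, 2120

Counting forward 11 months from June 3, 2119:
month 6 + 11 = 17, which is month 5 of year 2120 → May 2120.
Day 3 is valid in May, giving May 3, 2120.
Adding 29 weeks (= 203 days) from May 3, 2120:
May has 31 days, so 31 − 3 = 28 days remain after May 3, 2120; 203 − 28 = 175 left.
June 2120 has 30 days: 175 − 30 = 145 left.
July 2120 has 31 days: 145 − 31 = 114 left.
August 2120 has 31 days: 114 − 31 = 83 left.
September 2120 has 30 days: 83 − 30 = 53 left.
October 2120 has 31 days: 53 − 31 = 22 left.
22 days into November 2120 → November 22, 2120.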